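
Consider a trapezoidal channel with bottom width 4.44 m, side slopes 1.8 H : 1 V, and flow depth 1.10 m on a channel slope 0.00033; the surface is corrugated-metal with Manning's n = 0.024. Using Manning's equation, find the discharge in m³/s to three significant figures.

4.56 m³/s

A = (b + z·y)·y = (4.44 + 1.8×1.10)×1.10 = 7.062 m²
P = b + 2y√(1+z²) = 4.44 + 2×1.10×√(1+1.8²) = 8.970 m
R = A/P = 7.062/8.970 = 0.7873 m
Q = (1/n)·A·R^(2/3)·S^(1/2) = (1/0.024) × 7.062 × 0.7873^(2/3) × 0.00033^(1/2) = 4.558 m³/s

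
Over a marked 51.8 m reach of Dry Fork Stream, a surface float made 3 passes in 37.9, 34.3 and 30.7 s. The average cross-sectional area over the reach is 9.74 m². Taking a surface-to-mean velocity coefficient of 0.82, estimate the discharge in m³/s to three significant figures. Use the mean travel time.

12.1 m³/s

t̄ = (37.9 + 34.3 + 30.7) / 3 = 34.3 s
v_surface = L / t̄ = 51.8 / 34.3 = 1.510 m/s
v_mean = 0.82 × 1.510 = 1.238 m/s
Q = A × v_mean = 9.74 × 1.238 = 12.06 m³/s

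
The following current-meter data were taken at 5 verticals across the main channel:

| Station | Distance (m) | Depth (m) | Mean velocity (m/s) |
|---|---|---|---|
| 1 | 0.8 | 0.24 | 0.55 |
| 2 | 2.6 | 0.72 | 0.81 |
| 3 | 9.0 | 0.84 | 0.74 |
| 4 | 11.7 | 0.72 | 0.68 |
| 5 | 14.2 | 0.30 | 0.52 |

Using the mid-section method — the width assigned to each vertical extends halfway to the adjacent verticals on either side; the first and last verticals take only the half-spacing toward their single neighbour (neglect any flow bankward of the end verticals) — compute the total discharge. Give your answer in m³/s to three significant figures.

w_1 = (2.6 − 0.8)/2 = 0.9 m; q_1 = 0.55 × 0.24 × 0.9 = 0.1188 m³/s
w_2 = (9.0 − 0.8)/2 = 4.1 m; q_2 = 0.81 × 0.72 × 4.1 = 2.391 m³/s
w_3 = (11.7 − 2.6)/2 = 4.55 m; q_3 = 0.74 × 0.84 × 4.55 = 2.828 m³/s
w_4 = (14.2 − 9.0)/2 = 2.6 m; q_4 = 0.68 × 0.72 × 2.6 = 1.273 m³/s
w_5 = (14.2 − 11.7)/2 = 1.25 m; q_5 = 0.52 × 0.30 × 1.25 = 0.1950 m³/s
Q = Σ qᵢ = 6.806 m³/s

6.81 m³/s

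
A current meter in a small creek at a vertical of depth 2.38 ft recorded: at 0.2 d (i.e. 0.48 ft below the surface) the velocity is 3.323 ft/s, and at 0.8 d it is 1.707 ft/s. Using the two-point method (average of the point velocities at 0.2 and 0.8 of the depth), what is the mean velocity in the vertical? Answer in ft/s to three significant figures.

v̄ = (3.323 + 1.707) / 2 = 2.515 ft/s

2.52 ft/s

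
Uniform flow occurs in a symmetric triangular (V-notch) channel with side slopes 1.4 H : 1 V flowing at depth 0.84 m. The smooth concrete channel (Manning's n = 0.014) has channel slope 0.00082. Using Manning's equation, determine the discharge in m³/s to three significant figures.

A = z·y² = 1.4×0.84² = 0.9878 m²
P = 2y√(1+z²) = 2×0.84×√(1+1.4²) = 2.890 m
R = A/P = 0.9878/2.890 = 0.3418 m
Q = (1/n)·A·R^(2/3)·S^(1/2) = (1/0.014) × 0.9878 × 0.3418^(2/3) × 0.00082^(1/2) = 0.9877 m³/s

0.988 m³/s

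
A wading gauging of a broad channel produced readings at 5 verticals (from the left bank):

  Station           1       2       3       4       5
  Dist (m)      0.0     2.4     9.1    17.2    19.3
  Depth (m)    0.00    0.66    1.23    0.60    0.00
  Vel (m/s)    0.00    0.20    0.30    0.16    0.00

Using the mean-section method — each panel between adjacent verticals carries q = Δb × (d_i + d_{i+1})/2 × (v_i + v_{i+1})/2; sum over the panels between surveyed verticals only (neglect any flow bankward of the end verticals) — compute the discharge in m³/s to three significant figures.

Panel 1-2: Δb = 2.4 m, d̄ = (0.00+0.66)/2 = 0.33, v̄ = (0.00+0.20)/2 = 0.1 → q = 2.4×0.33×0.1 = 0.07920 m³/s
Panel 2-3: Δb = 6.7 m, d̄ = (0.66+1.23)/2 = 0.945, v̄ = (0.20+0.30)/2 = 0.25 → q = 6.7×0.945×0.25 = 1.583 m³/s
Panel 3-4: Δb = 8.1 m, d̄ = (1.23+0.60)/2 = 0.915, v̄ = (0.30+0.16)/2 = 0.23 → q = 8.1×0.915×0.23 = 1.705 m³/s
Panel 4-5: Δb = 2.1 m, d̄ = (0.60+0.00)/2 = 0.3, v̄ = (0.16+0.00)/2 = 0.08 → q = 2.1×0.3×0.08 = 0.05040 m³/s
Q = Σ q = 3.417 m³/s

3.42 m³/s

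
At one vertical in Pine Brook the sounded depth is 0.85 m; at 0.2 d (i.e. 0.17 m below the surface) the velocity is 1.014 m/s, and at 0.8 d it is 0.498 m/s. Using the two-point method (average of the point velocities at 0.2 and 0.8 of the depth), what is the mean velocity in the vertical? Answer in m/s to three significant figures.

0.756 m/s

v̄ = (1.014 + 0.498) / 2 = 0.7560 m/s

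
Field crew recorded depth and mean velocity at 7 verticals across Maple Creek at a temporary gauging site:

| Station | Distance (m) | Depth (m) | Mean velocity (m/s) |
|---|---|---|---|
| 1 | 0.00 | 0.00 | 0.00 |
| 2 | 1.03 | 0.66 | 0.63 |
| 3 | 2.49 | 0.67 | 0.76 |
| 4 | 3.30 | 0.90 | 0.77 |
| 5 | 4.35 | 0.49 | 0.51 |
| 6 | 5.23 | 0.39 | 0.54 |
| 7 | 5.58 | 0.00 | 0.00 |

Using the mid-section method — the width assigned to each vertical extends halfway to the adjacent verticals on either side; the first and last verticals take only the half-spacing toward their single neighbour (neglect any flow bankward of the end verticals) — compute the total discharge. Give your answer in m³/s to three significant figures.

2.11 m³/s

w_2 = (2.49 − 0.00)/2 = 1.245 m; q_2 = 0.63 × 0.66 × 1.245 = 0.5177 m³/s
w_3 = (3.30 − 1.03)/2 = 1.135 m; q_3 = 0.76 × 0.67 × 1.135 = 0.5779 m³/s
w_4 = (4.35 − 2.49)/2 = 0.93 m; q_4 = 0.77 × 0.90 × 0.93 = 0.6445 m³/s
w_5 = (5.23 − 3.30)/2 = 0.965 m; q_5 = 0.51 × 0.49 × 0.965 = 0.2412 m³/s
w_6 = (5.58 − 4.35)/2 = 0.615 m; q_6 = 0.54 × 0.39 × 0.615 = 0.1295 m³/s
Stations 1, 7 contribute zero (depth or velocity is 0).
Q = Σ qᵢ = 2.111 m³/s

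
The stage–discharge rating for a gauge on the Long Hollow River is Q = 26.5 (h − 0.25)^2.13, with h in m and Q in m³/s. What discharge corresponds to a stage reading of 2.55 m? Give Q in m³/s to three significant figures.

156 m³/s

Q = 26.5 × (2.55 − 0.25)^2.13 = 26.5 × 2.3^2.13 = 156.2 m³/s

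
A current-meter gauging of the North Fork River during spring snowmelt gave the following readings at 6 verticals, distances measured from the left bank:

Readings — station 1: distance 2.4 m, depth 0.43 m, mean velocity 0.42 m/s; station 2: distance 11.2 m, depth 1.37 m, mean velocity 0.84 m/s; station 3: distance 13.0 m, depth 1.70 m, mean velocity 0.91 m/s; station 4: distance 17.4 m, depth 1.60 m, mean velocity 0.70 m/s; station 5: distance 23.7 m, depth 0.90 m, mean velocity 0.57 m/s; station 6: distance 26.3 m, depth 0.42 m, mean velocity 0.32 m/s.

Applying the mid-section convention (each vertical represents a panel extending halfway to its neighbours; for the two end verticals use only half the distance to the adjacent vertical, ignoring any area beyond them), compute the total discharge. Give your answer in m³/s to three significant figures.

w_1 = (11.2 − 2.4)/2 = 4.4 m; q_1 = 0.42 × 0.43 × 4.4 = 0.7946 m³/s
w_2 = (13.0 − 2.4)/2 = 5.3 m; q_2 = 0.84 × 1.37 × 5.3 = 6.099 m³/s
w_3 = (17.4 − 11.2)/2 = 3.1 m; q_3 = 0.91 × 1.70 × 3.1 = 4.796 m³/s
w_4 = (23.7 − 13.0)/2 = 5.35 m; q_4 = 0.70 × 1.60 × 5.35 = 5.992 m³/s
w_5 = (26.3 − 17.4)/2 = 4.45 m; q_5 = 0.57 × 0.90 × 4.45 = 2.283 m³/s
w_6 = (26.3 − 23.7)/2 = 1.3 m; q_6 = 0.32 × 0.42 × 1.3 = 0.1747 m³/s
Q = Σ qᵢ = 20.14 m³/s

20.1 m³/s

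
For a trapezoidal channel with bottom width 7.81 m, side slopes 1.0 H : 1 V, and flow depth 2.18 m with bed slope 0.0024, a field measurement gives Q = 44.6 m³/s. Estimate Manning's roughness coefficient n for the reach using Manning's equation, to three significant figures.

0.0322

A = (b + z·y)·y = (7.81 + 1.0×2.18)×2.18 = 21.78 m²
P = b + 2y√(1+z²) = 7.81 + 2×2.18×√(1+1.0²) = 13.98 m
R = A/P = 21.78/13.98 = 1.558 m
n = (1/Q)·A·R^(2/3)·S^(1/2) = (1/44.6) × 21.78 × 1.344 × 0.04899 = 0.03215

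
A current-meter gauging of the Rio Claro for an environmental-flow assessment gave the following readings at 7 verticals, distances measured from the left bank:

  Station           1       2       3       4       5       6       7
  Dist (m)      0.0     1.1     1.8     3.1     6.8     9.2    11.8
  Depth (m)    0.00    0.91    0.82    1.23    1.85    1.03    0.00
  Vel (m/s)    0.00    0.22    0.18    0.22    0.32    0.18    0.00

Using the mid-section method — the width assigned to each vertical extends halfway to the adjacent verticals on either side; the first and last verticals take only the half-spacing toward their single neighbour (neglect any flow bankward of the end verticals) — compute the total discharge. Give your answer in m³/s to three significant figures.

3.27 m³/s

w_2 = (1.8 − 0.0)/2 = 0.9 m; q_2 = 0.22 × 0.91 × 0.9 = 0.1802 m³/s
w_3 = (3.1 − 1.1)/2 = 1 m; q_3 = 0.18 × 0.82 × 1 = 0.1476 m³/s
w_4 = (6.8 − 1.8)/2 = 2.5 m; q_4 = 0.22 × 1.23 × 2.5 = 0.6765 m³/s
w_5 = (9.2 − 3.1)/2 = 3.05 m; q_5 = 0.32 × 1.85 × 3.05 = 1.806 m³/s
w_6 = (11.8 − 6.8)/2 = 2.5 m; q_6 = 0.18 × 1.03 × 2.5 = 0.4635 m³/s
Stations 1, 7 contribute zero (depth or velocity is 0).
Q = Σ qᵢ = 3.273 m³/s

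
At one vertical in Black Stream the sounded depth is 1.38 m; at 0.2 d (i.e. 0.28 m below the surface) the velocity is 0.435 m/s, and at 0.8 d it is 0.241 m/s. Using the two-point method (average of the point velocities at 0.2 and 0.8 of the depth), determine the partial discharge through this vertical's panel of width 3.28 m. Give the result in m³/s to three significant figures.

1.53 m³/s

v̄ = (0.435 + 0.241) / 2 = 0.3380 m/s
q = v̄ × d × w = 0.3380 × 1.38 × 3.28 = 1.530 m³/s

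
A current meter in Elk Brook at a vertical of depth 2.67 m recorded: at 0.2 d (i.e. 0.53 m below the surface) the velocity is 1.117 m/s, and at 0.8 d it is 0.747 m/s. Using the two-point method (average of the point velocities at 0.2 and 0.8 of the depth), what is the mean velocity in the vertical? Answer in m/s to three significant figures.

0.932 m/s

v̄ = (1.117 + 0.747) / 2 = 0.9320 m/s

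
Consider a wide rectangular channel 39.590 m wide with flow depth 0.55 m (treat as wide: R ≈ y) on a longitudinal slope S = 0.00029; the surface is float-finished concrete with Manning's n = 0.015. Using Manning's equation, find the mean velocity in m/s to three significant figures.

A = b·y = 39.590 × 0.55 = 21.77 m²
Wide channel: R ≈ y = 0.55 m
Q = (1/n)·A·R^(2/3)·S^(1/2) = (1/0.015) × 21.77 × 0.5500^(2/3) × 0.00029^(1/2) = 16.59 m³/s
V = Q/A = 16.59/21.77 = 0.7621 m/s

0.762 m/s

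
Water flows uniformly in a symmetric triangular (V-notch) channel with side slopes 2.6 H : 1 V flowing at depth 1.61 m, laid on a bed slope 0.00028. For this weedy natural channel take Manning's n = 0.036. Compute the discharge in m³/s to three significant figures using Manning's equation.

2.59 m³/s

A = z·y² = 2.6×1.61² = 6.739 m²
P = 2y√(1+z²) = 2×1.61×√(1+2.6²) = 8.970 m
R = A/P = 6.739/8.970 = 0.7513 m
Q = (1/n)·A·R^(2/3)·S^(1/2) = (1/0.036) × 6.739 × 0.7513^(2/3) × 0.00028^(1/2) = 2.589 m³/s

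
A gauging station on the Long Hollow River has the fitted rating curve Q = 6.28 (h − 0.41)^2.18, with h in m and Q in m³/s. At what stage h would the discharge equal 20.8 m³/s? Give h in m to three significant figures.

h − h₀ = (Q/C)^(1/b) = (20.8/6.28)^(1/2.18) = 1.732 m
h = 0.41 + 1.732 = 2.142 m

2.14 m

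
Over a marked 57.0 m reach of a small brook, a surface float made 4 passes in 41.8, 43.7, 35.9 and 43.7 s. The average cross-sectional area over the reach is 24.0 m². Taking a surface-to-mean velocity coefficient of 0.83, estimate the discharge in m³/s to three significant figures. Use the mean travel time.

t̄ = (41.8 + 43.7 + 35.9 + 43.7) / 4 = 41.275 s
v_surface = L / t̄ = 57.0 / 41.275 = 1.381 m/s
v_mean = 0.83 × 1.381 = 1.146 m/s
Q = A × v_mean = 24.0 × 1.146 = 27.51 m³/s

27.5 m³/s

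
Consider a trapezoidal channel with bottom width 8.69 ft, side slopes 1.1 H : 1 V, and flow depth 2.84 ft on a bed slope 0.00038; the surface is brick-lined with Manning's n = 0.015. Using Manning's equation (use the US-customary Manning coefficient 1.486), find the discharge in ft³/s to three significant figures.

101 ft³/s

A = (b + z·y)·y = (8.69 + 1.1×2.84)×2.84 = 33.55 ft²
P = b + 2y√(1+z²) = 8.69 + 2×2.84×√(1+1.1²) = 17.13 ft
R = A/P = 33.55/17.13 = 1.958 ft
Q = (1.486/n)·A·R^(2/3)·S^(1/2) = (1.486/0.015) × 33.55 × 1.958^(2/3) × 0.00038^(1/2) = 101.4 ft³/s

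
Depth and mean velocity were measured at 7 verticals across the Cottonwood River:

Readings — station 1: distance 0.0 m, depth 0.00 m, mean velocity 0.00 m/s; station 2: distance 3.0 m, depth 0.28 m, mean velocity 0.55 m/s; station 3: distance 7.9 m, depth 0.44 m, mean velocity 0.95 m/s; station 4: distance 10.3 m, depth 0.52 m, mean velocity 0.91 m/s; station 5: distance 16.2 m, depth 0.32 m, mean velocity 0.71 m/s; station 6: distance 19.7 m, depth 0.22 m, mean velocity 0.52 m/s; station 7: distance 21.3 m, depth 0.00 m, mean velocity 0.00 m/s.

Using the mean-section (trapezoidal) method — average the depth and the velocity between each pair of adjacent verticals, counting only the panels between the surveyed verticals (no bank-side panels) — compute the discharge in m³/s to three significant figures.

Panel 1-2: Δb = 3 m, d̄ = (0.00+0.28)/2 = 0.14, v̄ = (0.00+0.55)/2 = 0.275 → q = 3×0.14×0.275 = 0.1155 m³/s
Panel 2-3: Δb = 4.9 m, d̄ = (0.28+0.44)/2 = 0.36, v̄ = (0.55+0.95)/2 = 0.75 → q = 4.9×0.36×0.75 = 1.323 m³/s
Panel 3-4: Δb = 2.4 m, d̄ = (0.44+0.52)/2 = 0.48, v̄ = (0.95+0.91)/2 = 0.93 → q = 2.4×0.48×0.93 = 1.071 m³/s
Panel 4-5: Δb = 5.9 m, d̄ = (0.52+0.32)/2 = 0.42, v̄ = (0.91+0.71)/2 = 0.81 → q = 5.9×0.42×0.81 = 2.007 m³/s
Panel 5-6: Δb = 3.5 m, d̄ = (0.32+0.22)/2 = 0.27, v̄ = (0.71+0.52)/2 = 0.615 → q = 3.5×0.27×0.615 = 0.5812 m³/s
Panel 6-7: Δb = 1.6 m, d̄ = (0.22+0.00)/2 = 0.11, v̄ = (0.52+0.00)/2 = 0.26 → q = 1.6×0.11×0.26 = 0.04576 m³/s
Q = Σ q = 5.144 m³/s

5.14 m³/s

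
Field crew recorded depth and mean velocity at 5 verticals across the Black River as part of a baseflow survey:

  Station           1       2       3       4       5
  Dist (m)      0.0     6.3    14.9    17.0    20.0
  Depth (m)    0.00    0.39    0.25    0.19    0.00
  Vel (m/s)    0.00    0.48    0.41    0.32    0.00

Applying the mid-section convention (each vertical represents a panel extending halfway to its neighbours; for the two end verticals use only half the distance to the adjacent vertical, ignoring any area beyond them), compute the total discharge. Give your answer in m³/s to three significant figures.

2.10 m³/s

w_2 = (14.9 − 0.0)/2 = 7.45 m; q_2 = 0.48 × 0.39 × 7.45 = 1.395 m³/s
w_3 = (17.0 − 6.3)/2 = 5.35 m; q_3 = 0.41 × 0.25 × 5.35 = 0.5484 m³/s
w_4 = (20.0 − 14.9)/2 = 2.55 m; q_4 = 0.32 × 0.19 × 2.55 = 0.1550 m³/s
Stations 1, 5 contribute zero (depth or velocity is 0).
Q = Σ qᵢ = 2.098 m³/s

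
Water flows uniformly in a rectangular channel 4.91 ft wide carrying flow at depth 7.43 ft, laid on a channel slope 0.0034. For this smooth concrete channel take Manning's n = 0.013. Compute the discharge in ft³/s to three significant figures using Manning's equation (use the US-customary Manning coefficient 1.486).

366 ft³/s

A = b·y = 4.91 × 7.43 = 36.48 ft²
P = b + 2y = 4.91 + 2×7.43 = 19.77 ft
R = A/P = 36.48/19.77 = 1.845 ft
Q = (1.486/n)·A·R^(2/3)·S^(1/2) = (1.486/0.013) × 36.48 × 1.845^(2/3) × 0.0034^(1/2) = 365.8 ft³/s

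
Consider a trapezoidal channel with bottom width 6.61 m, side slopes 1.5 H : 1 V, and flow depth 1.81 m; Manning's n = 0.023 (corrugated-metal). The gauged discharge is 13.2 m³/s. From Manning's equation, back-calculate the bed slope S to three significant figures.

A = (b + z·y)·y = (6.61 + 1.5×1.81)×1.81 = 16.88 m²
P = b + 2y√(1+z²) = 6.61 + 2×1.81×√(1+1.5²) = 13.14 m
R = A/P = 16.88/13.14 = 1.285 m
S = (Q·n / (1·A·R^(2/3)))² = (13.2×0.023 / (1×16.88×1.182))² = 0.0002316

0.000232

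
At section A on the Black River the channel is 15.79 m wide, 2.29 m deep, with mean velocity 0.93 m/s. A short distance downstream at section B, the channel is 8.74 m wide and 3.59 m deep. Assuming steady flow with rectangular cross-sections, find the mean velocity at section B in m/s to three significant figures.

1.07 m/s

Q = A₁V₁ = (15.79×2.29) × 0.93 = 33.63 m³/s
A₂ = 8.74 × 3.59 = 31.38 m²
V₂ = Q/A₂ = 33.63/31.38 = 1.072 m/s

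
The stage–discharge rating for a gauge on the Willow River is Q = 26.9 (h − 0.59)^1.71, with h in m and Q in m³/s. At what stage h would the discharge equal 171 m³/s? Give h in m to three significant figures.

h − h₀ = (Q/C)^(1/b) = (171/26.9)^(1/1.71) = 2.949 m
h = 0.59 + 2.949 = 3.539 m

3.54 m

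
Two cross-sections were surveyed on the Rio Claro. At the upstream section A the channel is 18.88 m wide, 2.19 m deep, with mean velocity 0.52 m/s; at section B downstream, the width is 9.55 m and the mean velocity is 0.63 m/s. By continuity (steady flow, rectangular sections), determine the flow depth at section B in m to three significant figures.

Q = A₁V₁ = (18.88×2.19) × 0.52 = 21.50 m³/s
d₂ = Q/(b₂ V₂) = 21.50/(9.55×0.63) = 3.574 m

3.57 m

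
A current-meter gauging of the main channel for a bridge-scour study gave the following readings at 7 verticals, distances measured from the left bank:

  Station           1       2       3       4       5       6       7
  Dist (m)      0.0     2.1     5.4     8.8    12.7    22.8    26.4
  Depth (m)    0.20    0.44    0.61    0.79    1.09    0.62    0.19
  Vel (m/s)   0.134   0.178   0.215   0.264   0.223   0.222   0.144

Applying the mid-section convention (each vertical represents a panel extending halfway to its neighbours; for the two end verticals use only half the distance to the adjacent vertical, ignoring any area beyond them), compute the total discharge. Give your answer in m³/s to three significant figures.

4.13 m³/s

w_1 = (2.1 − 0.0)/2 = 1.05 m; q_1 = 0.134 × 0.20 × 1.05 = 0.02814 m³/s
w_2 = (5.4 − 0.0)/2 = 2.7 m; q_2 = 0.178 × 0.44 × 2.7 = 0.2115 m³/s
w_3 = (8.8 − 2.1)/2 = 3.35 m; q_3 = 0.215 × 0.61 × 3.35 = 0.4394 m³/s
w_4 = (12.7 − 5.4)/2 = 3.65 m; q_4 = 0.264 × 0.79 × 3.65 = 0.7612 m³/s
w_5 = (22.8 − 8.8)/2 = 7 m; q_5 = 0.223 × 1.09 × 7 = 1.701 m³/s
w_6 = (26.4 − 12.7)/2 = 6.85 m; q_6 = 0.222 × 0.62 × 6.85 = 0.9428 m³/s
w_7 = (26.4 − 22.8)/2 = 1.8 m; q_7 = 0.144 × 0.19 × 1.8 = 0.04925 m³/s
Q = Σ qᵢ = 4.134 m³/s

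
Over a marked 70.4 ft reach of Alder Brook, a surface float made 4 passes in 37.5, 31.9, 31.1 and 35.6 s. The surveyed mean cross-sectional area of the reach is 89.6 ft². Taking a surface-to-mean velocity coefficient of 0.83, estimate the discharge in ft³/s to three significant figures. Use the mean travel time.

154 ft³/s

t̄ = (37.5 + 31.9 + 31.1 + 35.6) / 4 = 34.025 s
v_surface = L / t̄ = 70.4 / 34.025 = 2.069 ft/s
v_mean = 0.83 × 2.069 = 1.717 ft/s
Q = A × v_mean = 89.6 × 1.717 = 153.9 ft³/s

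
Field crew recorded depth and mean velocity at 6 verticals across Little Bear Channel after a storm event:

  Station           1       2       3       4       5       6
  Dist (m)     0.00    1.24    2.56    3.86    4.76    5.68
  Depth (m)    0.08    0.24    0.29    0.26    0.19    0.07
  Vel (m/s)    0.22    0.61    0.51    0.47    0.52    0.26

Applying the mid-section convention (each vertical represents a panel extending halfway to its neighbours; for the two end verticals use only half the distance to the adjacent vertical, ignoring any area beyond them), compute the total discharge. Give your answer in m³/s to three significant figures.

0.625 m³/s

w_1 = (1.24 − 0.00)/2 = 0.62 m; q_1 = 0.22 × 0.08 × 0.62 = 0.01091 m³/s
w_2 = (2.56 − 0.00)/2 = 1.28 m; q_2 = 0.61 × 0.24 × 1.28 = 0.1874 m³/s
w_3 = (3.86 − 1.24)/2 = 1.31 m; q_3 = 0.51 × 0.29 × 1.31 = 0.1937 m³/s
w_4 = (4.76 − 2.56)/2 = 1.1 m; q_4 = 0.47 × 0.26 × 1.1 = 0.1344 m³/s
w_5 = (5.68 − 3.86)/2 = 0.91 m; q_5 = 0.52 × 0.19 × 0.91 = 0.08991 m³/s
w_6 = (5.68 − 4.76)/2 = 0.46 m; q_6 = 0.26 × 0.07 × 0.46 = 0.008372 m³/s
Q = Σ qᵢ = 0.6248 m³/s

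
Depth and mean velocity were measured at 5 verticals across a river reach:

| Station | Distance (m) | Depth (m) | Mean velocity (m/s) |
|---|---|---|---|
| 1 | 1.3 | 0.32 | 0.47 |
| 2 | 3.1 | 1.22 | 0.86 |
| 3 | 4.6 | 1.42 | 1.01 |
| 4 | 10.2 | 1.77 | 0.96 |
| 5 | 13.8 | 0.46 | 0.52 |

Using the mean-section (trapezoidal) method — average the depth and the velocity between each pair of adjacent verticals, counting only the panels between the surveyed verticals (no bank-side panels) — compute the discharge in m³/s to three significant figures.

14.5 m³/s

Panel 1-2: Δb = 1.8 m, d̄ = (0.32+1.22)/2 = 0.77, v̄ = (0.47+0.86)/2 = 0.665 → q = 1.8×0.77×0.665 = 0.9217 m³/s
Panel 2-3: Δb = 1.5 m, d̄ = (1.22+1.42)/2 = 1.32, v̄ = (0.86+1.01)/2 = 0.935 → q = 1.5×1.32×0.935 = 1.851 m³/s
Panel 3-4: Δb = 5.6 m, d̄ = (1.42+1.77)/2 = 1.595, v̄ = (1.01+0.96)/2 = 0.985 → q = 5.6×1.595×0.985 = 8.798 m³/s
Panel 4-5: Δb = 3.6 m, d̄ = (1.77+0.46)/2 = 1.115, v̄ = (0.96+0.52)/2 = 0.74 → q = 3.6×1.115×0.74 = 2.970 m³/s
Q = Σ q = 14.54 m³/s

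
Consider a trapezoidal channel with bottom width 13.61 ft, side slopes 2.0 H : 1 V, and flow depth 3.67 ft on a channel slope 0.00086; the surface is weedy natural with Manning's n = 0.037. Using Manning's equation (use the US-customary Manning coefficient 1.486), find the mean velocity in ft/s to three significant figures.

2.20 ft/s

A = (b + z·y)·y = (13.61 + 2.0×3.67)×3.67 = 76.89 ft²
P = b + 2y√(1+z²) = 13.61 + 2×3.67×√(1+2.0²) = 30.02 ft
R = A/P = 76.89/30.02 = 2.561 ft
Q = (1.486/n)·A·R^(2/3)·S^(1/2) = (1.486/0.037) × 76.89 × 2.561^(2/3) × 0.00086^(1/2) = 169.5 ft³/s
V = Q/A = 169.5/76.89 = 2.205 ft/s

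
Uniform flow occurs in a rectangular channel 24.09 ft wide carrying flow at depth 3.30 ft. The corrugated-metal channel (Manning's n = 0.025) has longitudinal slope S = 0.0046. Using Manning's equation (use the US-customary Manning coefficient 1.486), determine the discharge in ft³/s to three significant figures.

A = b·y = 24.09 × 3.30 = 79.50 ft²
P = b + 2y = 24.09 + 2×3.30 = 30.69 ft
R = A/P = 79.50/30.69 = 2.590 ft
Q = (1.486/n)·A·R^(2/3)·S^(1/2) = (1.486/0.025) × 79.50 × 2.590^(2/3) × 0.0046^(1/2) = 604.5 ft³/s

604 ft³/s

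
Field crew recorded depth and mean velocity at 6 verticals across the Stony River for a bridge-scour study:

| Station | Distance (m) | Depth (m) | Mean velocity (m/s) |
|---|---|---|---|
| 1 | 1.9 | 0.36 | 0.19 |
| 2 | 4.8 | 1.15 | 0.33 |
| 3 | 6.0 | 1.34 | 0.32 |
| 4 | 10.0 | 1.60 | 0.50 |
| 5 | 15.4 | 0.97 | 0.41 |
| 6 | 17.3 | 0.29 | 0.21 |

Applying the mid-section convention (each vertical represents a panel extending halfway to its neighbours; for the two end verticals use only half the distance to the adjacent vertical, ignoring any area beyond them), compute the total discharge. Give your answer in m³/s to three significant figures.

7.26 m³/s

w_1 = (4.8 − 1.9)/2 = 1.45 m; q_1 = 0.19 × 0.36 × 1.45 = 0.09918 m³/s
w_2 = (6.0 − 1.9)/2 = 2.05 m; q_2 = 0.33 × 1.15 × 2.05 = 0.7780 m³/s
w_3 = (10.0 − 4.8)/2 = 2.6 m; q_3 = 0.32 × 1.34 × 2.6 = 1.115 m³/s
w_4 = (15.4 − 6.0)/2 = 4.7 m; q_4 = 0.50 × 1.60 × 4.7 = 3.760 m³/s
w_5 = (17.3 − 10.0)/2 = 3.65 m; q_5 = 0.41 × 0.97 × 3.65 = 1.452 m³/s
w_6 = (17.3 − 15.4)/2 = 0.95 m; q_6 = 0.21 × 0.29 × 0.95 = 0.05786 m³/s
Q = Σ qᵢ = 7.261 m³/s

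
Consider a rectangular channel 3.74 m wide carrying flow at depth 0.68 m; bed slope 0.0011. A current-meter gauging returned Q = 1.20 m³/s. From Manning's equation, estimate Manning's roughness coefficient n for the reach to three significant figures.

A = b·y = 3.74 × 0.68 = 2.543 m²
P = b + 2y = 3.74 + 2×0.68 = 5.100 m
R = A/P = 2.543/5.100 = 0.4987 m
n = (1/Q)·A·R^(2/3)·S^(1/2) = (1/1.20) × 2.543 × 0.6288 × 0.03317 = 0.04420

0.0442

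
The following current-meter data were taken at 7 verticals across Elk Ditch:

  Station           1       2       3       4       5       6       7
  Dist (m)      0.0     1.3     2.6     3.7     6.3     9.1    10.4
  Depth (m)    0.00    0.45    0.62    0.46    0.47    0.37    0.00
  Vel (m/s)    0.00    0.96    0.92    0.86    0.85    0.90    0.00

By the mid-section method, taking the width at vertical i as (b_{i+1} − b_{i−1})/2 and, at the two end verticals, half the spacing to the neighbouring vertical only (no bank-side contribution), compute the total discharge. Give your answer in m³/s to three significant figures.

3.74 m³/s

w_2 = (2.6 − 0.0)/2 = 1.3 m; q_2 = 0.96 × 0.45 × 1.3 = 0.5616 m³/s
w_3 = (3.7 − 1.3)/2 = 1.2 m; q_3 = 0.92 × 0.62 × 1.2 = 0.6845 m³/s
w_4 = (6.3 − 2.6)/2 = 1.85 m; q_4 = 0.86 × 0.46 × 1.85 = 0.7319 m³/s
w_5 = (9.1 − 3.7)/2 = 2.7 m; q_5 = 0.85 × 0.47 × 2.7 = 1.079 m³/s
w_6 = (10.4 − 6.3)/2 = 2.05 m; q_6 = 0.90 × 0.37 × 2.05 = 0.6827 m³/s
Stations 1, 7 contribute zero (depth or velocity is 0).
Q = Σ qᵢ = 3.739 m³/s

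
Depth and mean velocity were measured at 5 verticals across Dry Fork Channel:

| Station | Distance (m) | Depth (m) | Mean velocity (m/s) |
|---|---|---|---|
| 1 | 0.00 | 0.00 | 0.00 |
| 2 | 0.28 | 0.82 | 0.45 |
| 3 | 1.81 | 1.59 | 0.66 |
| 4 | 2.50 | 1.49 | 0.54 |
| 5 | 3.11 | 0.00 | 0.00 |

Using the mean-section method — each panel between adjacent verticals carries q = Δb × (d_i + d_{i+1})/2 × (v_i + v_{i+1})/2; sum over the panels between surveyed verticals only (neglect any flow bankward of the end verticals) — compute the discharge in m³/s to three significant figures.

Panel 1-2: Δb = 0.28 m, d̄ = (0.00+0.82)/2 = 0.41, v̄ = (0.00+0.45)/2 = 0.225 → q = 0.28×0.41×0.225 = 0.02583 m³/s
Panel 2-3: Δb = 1.53 m, d̄ = (0.82+1.59)/2 = 1.205, v̄ = (0.45+0.66)/2 = 0.555 → q = 1.53×1.205×0.555 = 1.023 m³/s
Panel 3-4: Δb = 0.69 m, d̄ = (1.59+1.49)/2 = 1.54, v̄ = (0.66+0.54)/2 = 0.6 → q = 0.69×1.54×0.6 = 0.6376 m³/s
Panel 4-5: Δb = 0.61 m, d̄ = (1.49+0.00)/2 = 0.745, v̄ = (0.54+0.00)/2 = 0.27 → q = 0.61×0.745×0.27 = 0.1227 m³/s
Q = Σ q = 1.809 m³/s

1.81 m³/s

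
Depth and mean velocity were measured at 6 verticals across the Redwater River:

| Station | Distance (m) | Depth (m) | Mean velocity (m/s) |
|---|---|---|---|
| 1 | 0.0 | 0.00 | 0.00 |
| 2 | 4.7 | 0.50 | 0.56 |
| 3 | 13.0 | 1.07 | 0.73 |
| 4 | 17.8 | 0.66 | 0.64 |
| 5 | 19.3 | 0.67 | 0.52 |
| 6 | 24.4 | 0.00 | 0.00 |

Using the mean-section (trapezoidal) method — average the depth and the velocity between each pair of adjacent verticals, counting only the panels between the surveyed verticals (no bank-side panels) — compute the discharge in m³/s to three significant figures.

8.40 m³/s

Panel 1-2: Δb = 4.7 m, d̄ = (0.00+0.50)/2 = 0.25, v̄ = (0.00+0.56)/2 = 0.28 → q = 4.7×0.25×0.28 = 0.3290 m³/s
Panel 2-3: Δb = 8.3 m, d̄ = (0.50+1.07)/2 = 0.785, v̄ = (0.56+0.73)/2 = 0.645 → q = 8.3×0.785×0.645 = 4.202 m³/s
Panel 3-4: Δb = 4.8 m, d̄ = (1.07+0.66)/2 = 0.865, v̄ = (0.73+0.64)/2 = 0.685 → q = 4.8×0.865×0.685 = 2.844 m³/s
Panel 4-5: Δb = 1.5 m, d̄ = (0.66+0.67)/2 = 0.665, v̄ = (0.64+0.52)/2 = 0.58 → q = 1.5×0.665×0.58 = 0.5786 m³/s
Panel 5-6: Δb = 5.1 m, d̄ = (0.67+0.00)/2 = 0.335, v̄ = (0.52+0.00)/2 = 0.26 → q = 5.1×0.335×0.26 = 0.4442 m³/s
Q = Σ q = 8.398 m³/s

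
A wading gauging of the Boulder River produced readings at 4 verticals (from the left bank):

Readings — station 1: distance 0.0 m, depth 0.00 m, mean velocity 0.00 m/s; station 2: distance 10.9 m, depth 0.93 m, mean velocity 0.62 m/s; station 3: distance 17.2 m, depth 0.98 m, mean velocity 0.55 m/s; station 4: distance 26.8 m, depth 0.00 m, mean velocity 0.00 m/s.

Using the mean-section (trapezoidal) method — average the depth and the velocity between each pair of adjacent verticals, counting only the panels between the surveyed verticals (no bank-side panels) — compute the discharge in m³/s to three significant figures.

Panel 1-2: Δb = 10.9 m, d̄ = (0.00+0.93)/2 = 0.465, v̄ = (0.00+0.62)/2 = 0.31 → q = 10.9×0.465×0.31 = 1.571 m³/s
Panel 2-3: Δb = 6.3 m, d̄ = (0.93+0.98)/2 = 0.955, v̄ = (0.62+0.55)/2 = 0.585 → q = 6.3×0.955×0.585 = 3.520 m³/s
Panel 3-4: Δb = 9.6 m, d̄ = (0.98+0.00)/2 = 0.49, v̄ = (0.55+0.00)/2 = 0.275 → q = 9.6×0.49×0.275 = 1.294 m³/s
Q = Σ q = 6.384 m³/s

6.38 m³/s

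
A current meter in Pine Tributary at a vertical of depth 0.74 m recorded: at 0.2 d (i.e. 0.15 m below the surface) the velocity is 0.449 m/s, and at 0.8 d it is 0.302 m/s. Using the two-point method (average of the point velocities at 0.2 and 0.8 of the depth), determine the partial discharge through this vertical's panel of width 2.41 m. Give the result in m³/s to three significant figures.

v̄ = (0.449 + 0.302) / 2 = 0.3755 m/s
q = v̄ × d × w = 0.3755 × 0.74 × 2.41 = 0.6697 m³/s

0.670 m³/s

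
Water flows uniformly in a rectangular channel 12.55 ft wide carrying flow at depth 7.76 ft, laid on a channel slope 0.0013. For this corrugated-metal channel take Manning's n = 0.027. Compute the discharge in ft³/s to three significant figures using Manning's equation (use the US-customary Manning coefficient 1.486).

A = b·y = 12.55 × 7.76 = 97.39 ft²
P = b + 2y = 12.55 + 2×7.76 = 28.07 ft
R = A/P = 97.39/28.07 = 3.469 ft
Q = (1.486/n)·A·R^(2/3)·S^(1/2) = (1.486/0.027) × 97.39 × 3.469^(2/3) × 0.0013^(1/2) = 442.9 ft³/s

443 ft³/s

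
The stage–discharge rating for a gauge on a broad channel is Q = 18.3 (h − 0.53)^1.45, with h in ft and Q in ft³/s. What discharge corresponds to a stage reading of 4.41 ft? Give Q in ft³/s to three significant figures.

Q = 18.3 × (4.41 − 0.53)^1.45 = 18.3 × 3.88^1.45 = 130.7 ft³/s

131 ft³/s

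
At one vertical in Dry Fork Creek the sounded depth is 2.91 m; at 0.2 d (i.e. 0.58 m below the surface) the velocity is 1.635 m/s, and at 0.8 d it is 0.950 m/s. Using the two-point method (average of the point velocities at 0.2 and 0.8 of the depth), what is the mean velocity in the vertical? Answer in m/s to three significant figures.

v̄ = (1.635 + 0.950) / 2 = 1.293 m/s

1.29 m/s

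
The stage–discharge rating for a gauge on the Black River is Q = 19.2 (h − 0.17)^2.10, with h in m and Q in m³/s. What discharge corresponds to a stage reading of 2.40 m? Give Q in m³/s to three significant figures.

103 m³/s

Q = 19.2 × (2.40 − 0.17)^2.10 = 19.2 × 2.23^2.10 = 103.5 m³/s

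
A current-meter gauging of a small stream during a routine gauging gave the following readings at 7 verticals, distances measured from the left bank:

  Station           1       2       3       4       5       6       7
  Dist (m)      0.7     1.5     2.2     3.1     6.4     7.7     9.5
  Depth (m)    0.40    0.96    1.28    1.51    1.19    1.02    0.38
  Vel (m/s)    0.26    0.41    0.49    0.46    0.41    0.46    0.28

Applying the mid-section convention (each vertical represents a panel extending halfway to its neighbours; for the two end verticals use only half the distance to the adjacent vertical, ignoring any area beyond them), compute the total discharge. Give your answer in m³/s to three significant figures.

w_1 = (1.5 − 0.7)/2 = 0.4 m; q_1 = 0.26 × 0.40 × 0.4 = 0.04160 m³/s
w_2 = (2.2 − 0.7)/2 = 0.75 m; q_2 = 0.41 × 0.96 × 0.75 = 0.2952 m³/s
w_3 = (3.1 − 1.5)/2 = 0.8 m; q_3 = 0.49 × 1.28 × 0.8 = 0.5018 m³/s
w_4 = (6.4 − 2.2)/2 = 2.1 m; q_4 = 0.46 × 1.51 × 2.1 = 1.459 m³/s
w_5 = (7.7 − 3.1)/2 = 2.3 m; q_5 = 0.41 × 1.19 × 2.3 = 1.122 m³/s
w_6 = (9.5 − 6.4)/2 = 1.55 m; q_6 = 0.46 × 1.02 × 1.55 = 0.7273 m³/s
w_7 = (9.5 − 7.7)/2 = 0.9 m; q_7 = 0.28 × 0.38 × 0.9 = 0.09576 m³/s
Q = Σ qᵢ = 4.242 m³/s

4.24 m³/s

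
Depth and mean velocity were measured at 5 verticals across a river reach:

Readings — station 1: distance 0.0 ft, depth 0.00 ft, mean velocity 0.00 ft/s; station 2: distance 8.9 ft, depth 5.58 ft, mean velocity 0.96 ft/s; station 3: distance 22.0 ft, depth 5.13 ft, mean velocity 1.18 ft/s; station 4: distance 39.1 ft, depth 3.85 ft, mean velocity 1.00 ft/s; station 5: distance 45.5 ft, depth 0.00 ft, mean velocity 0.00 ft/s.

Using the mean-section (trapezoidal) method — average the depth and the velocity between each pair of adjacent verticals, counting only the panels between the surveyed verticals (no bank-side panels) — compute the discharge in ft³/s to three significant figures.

Panel 1-2: Δb = 8.9 ft, d̄ = (0.00+5.58)/2 = 2.79, v̄ = (0.00+0.96)/2 = 0.48 → q = 8.9×2.79×0.48 = 11.92 ft³/s
Panel 2-3: Δb = 13.1 ft, d̄ = (5.58+5.13)/2 = 5.355, v̄ = (0.96+1.18)/2 = 1.07 → q = 13.1×5.355×1.07 = 75.06 ft³/s
Panel 3-4: Δb = 17.1 ft, d̄ = (5.13+3.85)/2 = 4.49, v̄ = (1.18+1.00)/2 = 1.09 → q = 17.1×4.49×1.09 = 83.69 ft³/s
Panel 4-5: Δb = 6.4 ft, d̄ = (3.85+0.00)/2 = 1.925, v̄ = (1.00+0.00)/2 = 0.5 → q = 6.4×1.925×0.5 = 6.160 ft³/s
Q = Σ q = 176.8 ft³/s

177 ft³/s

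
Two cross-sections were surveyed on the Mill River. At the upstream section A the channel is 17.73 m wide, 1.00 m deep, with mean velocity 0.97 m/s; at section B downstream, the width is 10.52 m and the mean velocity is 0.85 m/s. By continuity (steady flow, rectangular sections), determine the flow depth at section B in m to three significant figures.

Q = A₁V₁ = (17.73×1.00) × 0.97 = 17.20 m³/s
d₂ = Q/(b₂ V₂) = 17.20/(10.52×0.85) = 1.923 m

1.92 m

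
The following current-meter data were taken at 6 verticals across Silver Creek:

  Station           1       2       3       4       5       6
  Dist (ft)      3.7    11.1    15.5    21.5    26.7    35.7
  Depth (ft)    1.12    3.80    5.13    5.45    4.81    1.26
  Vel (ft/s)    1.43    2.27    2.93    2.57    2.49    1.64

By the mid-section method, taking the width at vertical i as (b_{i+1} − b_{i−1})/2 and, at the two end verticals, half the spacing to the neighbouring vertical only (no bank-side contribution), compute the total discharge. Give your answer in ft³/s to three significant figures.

w_1 = (11.1 − 3.7)/2 = 3.7 ft; q_1 = 1.43 × 1.12 × 3.7 = 5.926 ft³/s
w_2 = (15.5 − 3.7)/2 = 5.9 ft; q_2 = 2.27 × 3.80 × 5.9 = 50.89 ft³/s
w_3 = (21.5 − 11.1)/2 = 5.2 ft; q_3 = 2.93 × 5.13 × 5.2 = 78.16 ft³/s
w_4 = (26.7 − 15.5)/2 = 5.6 ft; q_4 = 2.57 × 5.45 × 5.6 = 78.44 ft³/s
w_5 = (35.7 − 21.5)/2 = 7.1 ft; q_5 = 2.49 × 4.81 × 7.1 = 85.04 ft³/s
w_6 = (35.7 − 26.7)/2 = 4.5 ft; q_6 = 1.64 × 1.26 × 4.5 = 9.299 ft³/s
Q = Σ qᵢ = 307.8 ft³/s

308 ft³/s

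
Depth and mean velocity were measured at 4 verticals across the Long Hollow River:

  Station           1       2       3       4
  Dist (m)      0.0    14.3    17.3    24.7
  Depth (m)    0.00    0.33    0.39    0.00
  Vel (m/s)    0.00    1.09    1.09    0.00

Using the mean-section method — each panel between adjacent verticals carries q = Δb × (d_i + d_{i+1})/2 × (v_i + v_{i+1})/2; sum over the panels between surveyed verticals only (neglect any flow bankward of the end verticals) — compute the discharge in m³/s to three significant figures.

3.25 m³/s

Panel 1-2: Δb = 14.3 m, d̄ = (0.00+0.33)/2 = 0.165, v̄ = (0.00+1.09)/2 = 0.545 → q = 14.3×0.165×0.545 = 1.286 m³/s
Panel 2-3: Δb = 3 m, d̄ = (0.33+0.39)/2 = 0.36, v̄ = (1.09+1.09)/2 = 1.09 → q = 3×0.36×1.09 = 1.177 m³/s
Panel 3-4: Δb = 7.4 m, d̄ = (0.39+0.00)/2 = 0.195, v̄ = (1.09+0.00)/2 = 0.545 → q = 7.4×0.195×0.545 = 0.7864 m³/s
Q = Σ q = 3.250 m³/s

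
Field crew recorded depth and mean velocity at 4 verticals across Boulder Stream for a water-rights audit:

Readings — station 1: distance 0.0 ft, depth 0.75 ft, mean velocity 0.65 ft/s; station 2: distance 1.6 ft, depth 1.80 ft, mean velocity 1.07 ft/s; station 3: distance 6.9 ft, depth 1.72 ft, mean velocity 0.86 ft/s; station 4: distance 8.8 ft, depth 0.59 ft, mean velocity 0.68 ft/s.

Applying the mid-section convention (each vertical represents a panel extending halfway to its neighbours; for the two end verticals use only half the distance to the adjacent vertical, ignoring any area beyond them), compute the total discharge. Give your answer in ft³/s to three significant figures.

w_1 = (1.6 − 0.0)/2 = 0.8 ft; q_1 = 0.65 × 0.75 × 0.8 = 0.3900 ft³/s
w_2 = (6.9 − 0.0)/2 = 3.45 ft; q_2 = 1.07 × 1.80 × 3.45 = 6.645 ft³/s
w_3 = (8.8 − 1.6)/2 = 3.6 ft; q_3 = 0.86 × 1.72 × 3.6 = 5.325 ft³/s
w_4 = (8.8 − 6.9)/2 = 0.95 ft; q_4 = 0.68 × 0.59 × 0.95 = 0.3811 ft³/s
Q = Σ qᵢ = 12.74 ft³/s

12.7 ft³/s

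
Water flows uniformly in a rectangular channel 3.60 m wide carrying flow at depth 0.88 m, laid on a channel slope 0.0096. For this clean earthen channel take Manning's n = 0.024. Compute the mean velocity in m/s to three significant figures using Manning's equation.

A = b·y = 3.60 × 0.88 = 3.168 m²
P = b + 2y = 3.60 + 2×0.88 = 5.360 m
R = A/P = 3.168/5.360 = 0.5910 m
Q = (1/n)·A·R^(2/3)·S^(1/2) = (1/0.024) × 3.168 × 0.5910^(2/3) × 0.0096^(1/2) = 9.109 m³/s
V = Q/A = 9.109/3.168 = 2.875 m/s

2.88 m/s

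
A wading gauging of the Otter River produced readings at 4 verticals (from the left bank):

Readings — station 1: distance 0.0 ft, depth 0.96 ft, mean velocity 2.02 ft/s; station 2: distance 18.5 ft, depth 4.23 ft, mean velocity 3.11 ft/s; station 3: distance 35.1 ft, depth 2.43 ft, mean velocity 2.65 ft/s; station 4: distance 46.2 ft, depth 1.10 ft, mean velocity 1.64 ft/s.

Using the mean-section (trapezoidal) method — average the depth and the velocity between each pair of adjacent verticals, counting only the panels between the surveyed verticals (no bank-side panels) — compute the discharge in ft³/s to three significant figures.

324 ft³/s

Panel 1-2: Δb = 18.5 ft, d̄ = (0.96+4.23)/2 = 2.595, v̄ = (2.02+3.11)/2 = 2.565 → q = 18.5×2.595×2.565 = 123.1 ft³/s
Panel 2-3: Δb = 16.6 ft, d̄ = (4.23+2.43)/2 = 3.33, v̄ = (3.11+2.65)/2 = 2.88 → q = 16.6×3.33×2.88 = 159.2 ft³/s
Panel 3-4: Δb = 11.1 ft, d̄ = (2.43+1.10)/2 = 1.765, v̄ = (2.65+1.64)/2 = 2.145 → q = 11.1×1.765×2.145 = 42.02 ft³/s
Q = Σ q = 324.4 ft³/s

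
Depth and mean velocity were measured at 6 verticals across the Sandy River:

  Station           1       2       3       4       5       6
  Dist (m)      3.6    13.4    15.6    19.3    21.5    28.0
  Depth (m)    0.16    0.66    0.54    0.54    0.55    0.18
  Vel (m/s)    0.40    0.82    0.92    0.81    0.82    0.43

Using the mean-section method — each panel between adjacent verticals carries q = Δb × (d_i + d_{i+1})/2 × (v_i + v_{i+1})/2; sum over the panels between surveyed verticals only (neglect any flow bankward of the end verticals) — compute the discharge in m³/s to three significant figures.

7.79 m³/s

Panel 1-2: Δb = 9.8 m, d̄ = (0.16+0.66)/2 = 0.41, v̄ = (0.40+0.82)/2 = 0.61 → q = 9.8×0.41×0.61 = 2.451 m³/s
Panel 2-3: Δb = 2.2 m, d̄ = (0.66+0.54)/2 = 0.6, v̄ = (0.82+0.92)/2 = 0.87 → q = 2.2×0.6×0.87 = 1.148 m³/s
Panel 3-4: Δb = 3.7 m, d̄ = (0.54+0.54)/2 = 0.54, v̄ = (0.92+0.81)/2 = 0.865 → q = 3.7×0.54×0.865 = 1.728 m³/s
Panel 4-5: Δb = 2.2 m, d̄ = (0.54+0.55)/2 = 0.545, v̄ = (0.81+0.82)/2 = 0.815 → q = 2.2×0.545×0.815 = 0.9772 m³/s
Panel 5-6: Δb = 6.5 m, d̄ = (0.55+0.18)/2 = 0.365, v̄ = (0.82+0.43)/2 = 0.625 → q = 6.5×0.365×0.625 = 1.483 m³/s
Q = Σ q = 7.788 m³/s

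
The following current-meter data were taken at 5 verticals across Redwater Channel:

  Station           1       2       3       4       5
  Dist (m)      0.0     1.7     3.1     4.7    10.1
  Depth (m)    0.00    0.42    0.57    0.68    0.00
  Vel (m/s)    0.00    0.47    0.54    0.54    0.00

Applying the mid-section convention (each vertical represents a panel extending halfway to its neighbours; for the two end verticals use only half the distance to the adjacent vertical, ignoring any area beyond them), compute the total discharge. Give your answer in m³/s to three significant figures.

2.05 m³/s

w_2 = (3.1 − 0.0)/2 = 1.55 m; q_2 = 0.47 × 0.42 × 1.55 = 0.3060 m³/s
w_3 = (4.7 − 1.7)/2 = 1.5 m; q_3 = 0.54 × 0.57 × 1.5 = 0.4617 m³/s
w_4 = (10.1 − 3.1)/2 = 3.5 m; q_4 = 0.54 × 0.68 × 3.5 = 1.285 m³/s
Stations 1, 5 contribute zero (depth or velocity is 0).
Q = Σ qᵢ = 2.053 m³/s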